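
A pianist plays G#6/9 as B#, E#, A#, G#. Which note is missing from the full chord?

G#6/9 = G#, B#, D#, E#, A#. The voicing lacks the 5th (perfect 5th), D#.

D#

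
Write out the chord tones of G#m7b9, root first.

G#m7b9: minor seventh flat nine on G#.
root → G#
3rd (minor 3rd) → B
5th (perfect 5th) → D#
7th (minor 7th) → F#
9th (minor 9th) → A

G#, B, D#, F#, A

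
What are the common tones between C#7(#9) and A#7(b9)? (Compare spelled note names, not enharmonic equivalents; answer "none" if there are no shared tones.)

C#7(#9): C# E# G# B D##
A#7(b9): A# C## E# G# B
Common to both → E#, G#, B.

E#, G#, B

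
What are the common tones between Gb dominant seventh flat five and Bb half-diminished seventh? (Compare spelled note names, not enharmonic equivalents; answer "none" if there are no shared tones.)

B-flat, F-flat

Gb dominant seventh flat five = G-flat, B-flat, D-double-flat, F-flat.
Bb half-diminished seventh = B-flat, D-flat, F-flat, A-flat.
Shared: B-flat, F-flat.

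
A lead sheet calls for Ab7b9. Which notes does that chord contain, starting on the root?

Root Ab, quality dominant seventh flat nine:
Root: Ab
Major 3rd (3rd): C
Perfect 5th (5th): Eb
Minor 7th (7th): Gb
Minor 9th (9th): Bbb

Ab, C, Eb, Gb, Bbb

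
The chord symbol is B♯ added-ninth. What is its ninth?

C##

B♯ added-ninth is built on B#; its 9th is a major 9th above the root.
A second above B uses the letter C, and the major 9th above B# is C##.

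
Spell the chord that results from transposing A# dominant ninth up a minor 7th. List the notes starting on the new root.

A# up a minor 7th → G#. New chord: G# dominant ninth.
G# — root
B# — major 3rd
D# — perfect 5th
F# — minor 7th
A# — major 9th

G# – B# – D# – F# – A#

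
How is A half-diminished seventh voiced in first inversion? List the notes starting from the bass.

C, Eb, G, A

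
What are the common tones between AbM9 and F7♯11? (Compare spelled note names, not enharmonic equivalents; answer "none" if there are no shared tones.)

AbM9 = A♭, C, E♭, G, B♭.
F7♯11 = F, A, C, E♭, B.
Shared: C, E♭.

C, E♭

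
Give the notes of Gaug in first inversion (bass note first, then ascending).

B – D# – G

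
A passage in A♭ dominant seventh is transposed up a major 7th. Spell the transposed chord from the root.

Ab up a major 7th → G. New chord: G dominant seventh.
- root: G
- major 3rd: B
- perfect 5th: D
- minor 7th: F

G – B – D – F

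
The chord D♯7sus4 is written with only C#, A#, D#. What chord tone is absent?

G#

D♯7sus4 = D#, G#, A#, C#. The voicing lacks the 4th (perfect 4th), G#.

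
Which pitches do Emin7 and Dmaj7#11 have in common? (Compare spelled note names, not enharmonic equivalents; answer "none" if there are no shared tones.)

D

Emin7 = E, G, B, D.
Dmaj7#11 = D, F#, A, C#, G#.
Shared: D.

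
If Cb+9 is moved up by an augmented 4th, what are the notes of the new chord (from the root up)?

F – A – C♯ – E♭ – G

C♭ up an augmented 4th → F. New chord: F dominant ninth sharp five.
root → F
3rd (major 3rd) → A
5th (augmented 5th) → C♯
7th (minor 7th) → E♭
9th (major 9th) → G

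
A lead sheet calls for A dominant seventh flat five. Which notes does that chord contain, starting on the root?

A C# Eb G

A dominant seventh flat five: dominant seventh flat five on A.
Root: A
Major 3rd (3rd): C#
Diminished 5th (5th): Eb
Minor 7th (7th): G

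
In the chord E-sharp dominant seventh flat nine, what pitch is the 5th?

E-sharp dominant seventh flat nine is built on E♯; its 5th is a perfect 5th above the root.
A fifth above E uses the letter B, and the perfect 5th above E♯ is B♯.

B♯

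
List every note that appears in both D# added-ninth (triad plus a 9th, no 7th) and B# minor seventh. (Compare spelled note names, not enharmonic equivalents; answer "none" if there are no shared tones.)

D-sharp  F-double-sharp  A-sharp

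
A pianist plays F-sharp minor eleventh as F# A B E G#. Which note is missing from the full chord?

C#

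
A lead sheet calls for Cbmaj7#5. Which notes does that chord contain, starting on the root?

Root Cb, quality augmented major seventh:
Root: Cb
Major 3rd (3rd): Eb
Augmented 5th (5th): G
Major 7th (7th): Bb

Cb – Eb – G – Bb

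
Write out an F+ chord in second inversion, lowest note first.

In root position, F+ is F–A–C♯.
Second inversion puts the fifth (C♯) in the bass.

C♯ F A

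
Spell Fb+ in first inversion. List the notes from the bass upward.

Ab – C – Fb

In root position, Fb+ is Fb–Ab–C.
First inversion puts the third (Ab) in the bass.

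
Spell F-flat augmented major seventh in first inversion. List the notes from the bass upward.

Ab, C, Eb, Fb

In root position, F-flat augmented major seventh is Fb–Ab–C–Eb.
First inversion puts the third (Ab) in the bass.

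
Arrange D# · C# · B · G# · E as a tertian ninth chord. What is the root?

C#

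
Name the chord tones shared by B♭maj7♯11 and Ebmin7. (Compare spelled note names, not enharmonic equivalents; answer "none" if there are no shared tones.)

B♭maj7♯11 = Bb, D, F, A, E.
Ebmin7 = Eb, Gb, Bb, Db.
Shared: Bb.

Bb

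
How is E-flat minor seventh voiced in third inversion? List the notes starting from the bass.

E-flat minor seventh = E-flat–G-flat–B-flat–D-flat; third inversion → seventh (D-flat) lowest.

D-flat  E-flat  G-flat  B-flat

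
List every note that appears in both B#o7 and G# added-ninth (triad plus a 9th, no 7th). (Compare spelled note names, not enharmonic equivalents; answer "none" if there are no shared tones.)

B#, D#

B#o7: B# D# F# A
G# added-ninth: G# B# D# A#
Common to both → B#, D#.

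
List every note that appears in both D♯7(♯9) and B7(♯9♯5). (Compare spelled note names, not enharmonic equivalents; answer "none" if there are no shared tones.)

D#, F##

D♯7(♯9): D# F## A# C# E##
B7(♯9♯5): B D# F## A C##
Common to both → D#, F##.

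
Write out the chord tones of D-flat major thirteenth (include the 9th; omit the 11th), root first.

D-flat – F – A-flat – C – E-flat – B-flat

D-flat major thirteenth: major thirteenth on D-flat.
root → D-flat
3rd (major 3rd) → F
5th (perfect 5th) → A-flat
7th (major 7th) → C
9th (major 9th) → E-flat
13th (major 13th) → B-flat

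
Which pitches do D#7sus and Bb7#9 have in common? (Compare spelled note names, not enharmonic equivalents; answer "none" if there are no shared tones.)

C♯

D#7sus = D♯, G♯, A♯, C♯.
Bb7#9 = B♭, D, F, A♭, C♯.
Shared: C♯.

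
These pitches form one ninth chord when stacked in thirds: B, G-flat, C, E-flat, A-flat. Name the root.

Arranged so that each adjacent pair is a third by letter name: A-flat – C – E-flat – G-flat – B.
The bottom of that stack, A-flat, is the root (this is A-flat dominant seventh sharp nine).

A-flat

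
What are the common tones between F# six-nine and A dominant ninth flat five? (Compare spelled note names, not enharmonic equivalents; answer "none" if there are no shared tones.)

C-sharp

F# six-nine: F-sharp A-sharp C-sharp D-sharp G-sharp
A dominant ninth flat five: A C-sharp E-flat G B
Common to both → C-sharp.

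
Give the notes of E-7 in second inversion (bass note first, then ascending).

B, D, E, G

E-7 = E–G–B–D; second inversion → fifth (B) lowest.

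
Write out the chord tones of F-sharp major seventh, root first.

F#, A#, C#, E#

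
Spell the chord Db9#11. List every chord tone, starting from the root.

Db9#11: dominant ninth sharp eleven on Db.
root → Db
3rd (major 3rd) → F
5th (perfect 5th) → Ab
7th (minor 7th) → Cb
9th (major 9th) → Eb
11th (augmented 11th) → G

Db F Ab Cb Eb G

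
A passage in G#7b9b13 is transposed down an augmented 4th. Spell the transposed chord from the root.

Transposed root: G# → D (augmented 4th down). So we spell D dominant seventh flat nine flat thirteen:
- root: D
- major 3rd: F#
- perfect 5th: A
- minor 7th: C
- minor 9th: Eb
- minor 13th: Bb

D, F#, A, C, Eb, Bb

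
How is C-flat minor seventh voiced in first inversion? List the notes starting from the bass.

E-double-flat, G-flat, B-double-flat, C-flat

In root position, C-flat minor seventh is C-flat–E-double-flat–G-flat–B-double-flat.
First inversion puts the third (E-double-flat) in the bass.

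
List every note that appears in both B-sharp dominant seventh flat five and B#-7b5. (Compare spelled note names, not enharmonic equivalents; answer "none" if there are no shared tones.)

B# – F# – A#

B-sharp dominant seventh flat five: B# D## F# A#
B#-7b5: B# D# F# A#
Common to both → B#, F#, A#.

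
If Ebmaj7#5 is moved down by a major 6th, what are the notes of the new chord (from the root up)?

Transposed root: Eb → Gb (major 6th down). So we spell Gb augmented major seventh:
root → Gb
3rd (major 3rd) → Bb
5th (augmented 5th) → D
7th (major 7th) → F

Gb – Bb – D – F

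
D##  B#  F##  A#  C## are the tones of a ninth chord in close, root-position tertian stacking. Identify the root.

B#

Arranged so that each adjacent pair is a third by letter name: B# – D## – F## – A# – C##.
The bottom of that stack, B#, is the root (this is B# dominant ninth).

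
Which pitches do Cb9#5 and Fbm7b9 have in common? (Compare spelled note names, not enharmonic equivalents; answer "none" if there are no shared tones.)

C♭

Cb9#5: C♭ E♭ G B𝄫 D♭
Fbm7b9: F♭ A𝄫 C♭ E𝄫 G𝄫
Common to both → C♭.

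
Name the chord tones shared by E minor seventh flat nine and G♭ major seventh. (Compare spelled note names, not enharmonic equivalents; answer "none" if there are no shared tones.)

E minor seventh flat nine = E, G, B, D, F.
G♭ major seventh = G-flat, B-flat, D-flat, F.
Shared: F.

F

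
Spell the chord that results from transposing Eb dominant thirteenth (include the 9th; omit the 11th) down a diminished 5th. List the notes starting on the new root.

A C-sharp E G B F-sharp

Transposed root: E-flat → A (diminished 5th down). So we spell A dominant thirteenth:
- root: A
- major 3rd: C-sharp
- perfect 5th: E
- minor 7th: G
- major 9th: B
- major 13th: F-sharp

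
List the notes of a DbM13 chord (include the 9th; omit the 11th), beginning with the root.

D♭ F A♭ C E♭ B♭

DbM13 is a major thirteenth built on D♭.
D♭ — root
F — major 3rd
A♭ — perfect 5th
C — major 7th
E♭ — major 9th
B♭ — major 13th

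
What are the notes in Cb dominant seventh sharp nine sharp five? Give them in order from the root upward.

Cb, Eb, G, Bbb, D

Root Cb, quality dominant seventh sharp nine sharp five:
root → Cb
3rd (major 3rd) → Eb
5th (augmented 5th) → G
7th (minor 7th) → Bbb
9th (augmented 9th) → D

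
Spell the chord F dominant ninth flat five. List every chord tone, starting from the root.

F dominant ninth flat five: dominant ninth flat five on F.
Root: F
Major 3rd (3rd): A
Diminished 5th (5th): C-flat
Minor 7th (7th): E-flat
Major 9th (9th): G

F, A, C-flat, E-flat, G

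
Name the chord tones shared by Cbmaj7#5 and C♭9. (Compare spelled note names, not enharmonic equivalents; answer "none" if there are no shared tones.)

Cbmaj7#5: C♭ E♭ G B♭
C♭9: C♭ E♭ G♭ B𝄫 D♭
Common to both → C♭, E♭.

C♭ – E♭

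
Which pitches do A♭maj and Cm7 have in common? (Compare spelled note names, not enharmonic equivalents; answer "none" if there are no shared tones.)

A♭maj: Ab C Eb
Cm7: C Eb G Bb
Common to both → C, Eb.

C, Eb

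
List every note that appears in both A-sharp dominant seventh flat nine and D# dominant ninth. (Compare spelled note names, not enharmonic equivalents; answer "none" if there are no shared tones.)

A#  E#

A-sharp dominant seventh flat nine = A#, C##, E#, G#, B.
D# dominant ninth = D#, F##, A#, C#, E#.
Shared: A#, E#.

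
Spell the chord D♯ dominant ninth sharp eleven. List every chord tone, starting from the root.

D# F## A# C# E# G##

D♯ dominant ninth sharp eleven is a dominant ninth sharp eleven built on D#.
Root: D#
Major 3rd (3rd): F##
Perfect 5th (5th): A#
Minor 7th (7th): C#
Major 9th (9th): E#
Augmented 11th (11th): G##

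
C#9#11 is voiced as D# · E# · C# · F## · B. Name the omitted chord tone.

G#

The full C#9#11 chord is C#, E#, G#, B, D#, F##.
Comparing with the voicing, the perfect 5th (5th) — G# — is absent.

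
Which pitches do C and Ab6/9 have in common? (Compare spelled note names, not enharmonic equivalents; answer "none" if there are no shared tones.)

C

C = C, E, G.
Ab6/9 = A♭, C, E♭, F, B♭.
Shared: C.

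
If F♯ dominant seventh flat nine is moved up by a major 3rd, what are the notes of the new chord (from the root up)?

A♯ – C𝄪 – E♯ – G♯ – B

Transposed root: F♯ → A♯ (major 3rd up). So we spell A♯ dominant seventh flat nine:
root → A♯
3rd (major 3rd) → C𝄪
5th (perfect 5th) → E♯
7th (minor 7th) → G♯
9th (minor 9th) → B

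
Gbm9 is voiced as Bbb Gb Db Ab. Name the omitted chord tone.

The full Gbm9 chord is Gb, Bbb, Db, Fb, Ab.
Comparing with the voicing, the minor 7th (7th) — Fb — is absent.

Fb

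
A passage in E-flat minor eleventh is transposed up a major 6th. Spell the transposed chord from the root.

E-flat up a major 6th → C. New chord: C minor eleventh.
- root: C
- minor 3rd: E-flat
- perfect 5th: G
- minor 7th: B-flat
- major 9th: D
- perfect 11th: F

C – E-flat – G – B-flat – D – F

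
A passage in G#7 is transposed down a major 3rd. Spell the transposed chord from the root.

E  G♯  B  D

G♯ down a major 3rd → E. New chord: E dominant seventh.
- root: E
- major 3rd: G♯
- perfect 5th: B
- minor 7th: D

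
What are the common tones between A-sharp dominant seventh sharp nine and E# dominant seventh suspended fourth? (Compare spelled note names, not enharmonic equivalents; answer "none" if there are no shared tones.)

A-sharp – E-sharp

A-sharp dominant seventh sharp nine: A-sharp C-double-sharp E-sharp G-sharp B-double-sharp
E# dominant seventh suspended fourth: E-sharp A-sharp B-sharp D-sharp
Common to both → A-sharp, E-sharp.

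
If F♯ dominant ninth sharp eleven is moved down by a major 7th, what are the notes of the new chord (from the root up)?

G – B – D – F – A – C-sharp

F-sharp down a major 7th → G. New chord: G dominant ninth sharp eleven.
Root: G
Major 3rd (3rd): B
Perfect 5th (5th): D
Minor 7th (7th): F
Major 9th (9th): A
Augmented 11th (11th): C-sharp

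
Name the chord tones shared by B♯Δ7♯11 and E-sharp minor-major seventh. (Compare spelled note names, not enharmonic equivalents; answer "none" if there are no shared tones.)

B♯ – D𝄪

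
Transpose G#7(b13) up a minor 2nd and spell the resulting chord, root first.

A minor 2nd up from G# is A, so the new chord is A dominant seventh flat thirteen.
Root: A
Major 3rd (3rd): C#
Perfect 5th (5th): E
Minor 7th (7th): G
Minor 13th (13th): F

A, C#, E, G, F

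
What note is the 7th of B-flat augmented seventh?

B-flat augmented seventh is built on B-flat; its 7th is a minor 7th above the root.
A seventh above B uses the letter A, and the minor 7th above B-flat is A-flat.

A-flat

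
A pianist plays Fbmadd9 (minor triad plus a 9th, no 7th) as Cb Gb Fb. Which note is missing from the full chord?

Abb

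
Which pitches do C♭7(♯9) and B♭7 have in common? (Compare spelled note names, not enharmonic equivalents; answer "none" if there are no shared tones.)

D

C♭7(♯9): Cb Eb Gb Bbb D
B♭7: Bb D F Ab
Common to both → D.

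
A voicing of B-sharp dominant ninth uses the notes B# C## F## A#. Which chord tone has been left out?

D##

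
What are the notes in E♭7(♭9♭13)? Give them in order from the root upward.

E♭7(♭9♭13) is a dominant seventh flat nine flat thirteen built on Eb.
Root: Eb
Major 3rd (3rd): G
Perfect 5th (5th): Bb
Minor 7th (7th): Db
Minor 9th (9th): Fb
Minor 13th (13th): Cb

Eb  G  Bb  Db  Fb  Cb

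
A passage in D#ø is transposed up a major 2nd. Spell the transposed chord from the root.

Transposed root: D# → E# (major 2nd up). So we spell E# half-diminished seventh:
Root: E#
Minor 3rd (3rd): G#
Diminished 5th (5th): B
Minor 7th (7th): D#

E#  G#  B  D#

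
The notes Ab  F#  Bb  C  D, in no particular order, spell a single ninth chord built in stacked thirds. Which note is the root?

Bb

Stacking in thirds gives Bb – D – F# – Ab – C, so Bb is the root — Bb dominant ninth sharp five.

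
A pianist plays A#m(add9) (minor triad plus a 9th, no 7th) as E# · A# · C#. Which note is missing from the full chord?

B#

A#m(add9) = A#, C#, E#, B#. The voicing lacks the 9th (major 9th), B#.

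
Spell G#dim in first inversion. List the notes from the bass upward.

G#dim = G#–B–D; first inversion → third (B) lowest.

B D G#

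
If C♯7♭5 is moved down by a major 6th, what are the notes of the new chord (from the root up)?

C# down a major 6th → E. New chord: E dominant seventh flat five.
- root: E
- major 3rd: G#
- diminished 5th: Bb
- minor 7th: D

E – G# – Bb – D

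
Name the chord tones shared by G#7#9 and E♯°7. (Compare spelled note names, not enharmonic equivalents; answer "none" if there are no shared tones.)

G#

G#7#9 = G#, B#, D#, F#, A##.
E♯°7 = E#, G#, B, D.
Shared: G#.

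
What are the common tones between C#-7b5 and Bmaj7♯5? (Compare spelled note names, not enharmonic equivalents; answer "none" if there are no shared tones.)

C#-7b5: C# E G B
Bmaj7♯5: B D# F## A#
Common to both → B.

B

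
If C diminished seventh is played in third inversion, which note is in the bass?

B-double-flat

C diminished seventh = C–E-flat–G-flat–B-double-flat. Third inversion → seventh in the bass = B-double-flat.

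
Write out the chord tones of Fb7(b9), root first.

Fb, Ab, Cb, Ebb, Gbb

Fb7(b9): dominant seventh flat nine on Fb.
root → Fb
3rd (major 3rd) → Ab
5th (perfect 5th) → Cb
7th (minor 7th) → Ebb
9th (minor 9th) → Gbb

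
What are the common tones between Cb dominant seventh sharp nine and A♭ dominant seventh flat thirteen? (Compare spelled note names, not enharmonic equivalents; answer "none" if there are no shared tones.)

Eb, Gb

Cb dominant seventh sharp nine = Cb, Eb, Gb, Bbb, D.
A♭ dominant seventh flat thirteen = Ab, C, Eb, Gb, Fb.
Shared: Eb, Gb.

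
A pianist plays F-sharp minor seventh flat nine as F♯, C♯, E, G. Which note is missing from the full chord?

A

The full F-sharp minor seventh flat nine chord is F♯, A, C♯, E, G.
Comparing with the voicing, the minor 3rd (3rd) — A — is absent.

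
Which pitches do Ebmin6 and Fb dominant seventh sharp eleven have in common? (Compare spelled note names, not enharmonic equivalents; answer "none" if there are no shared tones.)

B♭

Ebmin6: E♭ G♭ B♭ C
Fb dominant seventh sharp eleven: F♭ A♭ C♭ E𝄫 B♭
Common to both → B♭.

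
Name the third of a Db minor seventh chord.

F-flat

Root of Db minor seventh = D-flat. The 3rd is a minor 3rd: D-flat up a minor 3rd → F-flat.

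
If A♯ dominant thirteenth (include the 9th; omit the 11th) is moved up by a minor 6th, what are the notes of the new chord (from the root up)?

A-sharp up a minor 6th → F-sharp. New chord: F-sharp dominant thirteenth.
F-sharp — root
A-sharp — major 3rd
C-sharp — perfect 5th
E — minor 7th
G-sharp — major 9th
D-sharp — major 13th

F-sharp, A-sharp, C-sharp, E, G-sharp, D-sharp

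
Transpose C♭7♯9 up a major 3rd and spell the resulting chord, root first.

A major 3rd up from C♭ is E♭, so the new chord is E♭ dominant seventh sharp nine.
root → E♭
3rd (major 3rd) → G
5th (perfect 5th) → B♭
7th (minor 7th) → D♭
9th (augmented 9th) → F♯

E♭  G  B♭  D♭  F♯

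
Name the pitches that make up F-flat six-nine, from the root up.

F♭, A♭, C♭, D♭, G♭

F-flat six-nine: six-nine on F♭.
F♭ — root
A♭ — major 3rd
C♭ — perfect 5th
D♭ — major 6th
G♭ — major 9th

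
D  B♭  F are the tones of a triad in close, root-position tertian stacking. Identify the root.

B♭

Stacking in thirds gives B♭ – D – F, so B♭ is the root — B♭ major triad.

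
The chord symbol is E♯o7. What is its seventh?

Root of E♯o7 = E#. The 7th is a diminished 7th: E# up a diminished 7th → D.

D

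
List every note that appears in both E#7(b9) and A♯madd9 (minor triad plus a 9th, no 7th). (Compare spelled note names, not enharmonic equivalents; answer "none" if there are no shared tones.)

E#7(b9): E# G## B# D# F#
A♯madd9: A# C# E# B#
Common to both → E#, B#.

E#, B#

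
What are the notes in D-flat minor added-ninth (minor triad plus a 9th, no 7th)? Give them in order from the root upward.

Root D-flat, quality minor added-ninth:
root → D-flat
3rd (minor 3rd) → F-flat
5th (perfect 5th) → A-flat
9th (major 9th) → E-flat

D-flat F-flat A-flat E-flat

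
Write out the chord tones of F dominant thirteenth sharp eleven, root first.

F – A – C – E-flat – G – B – D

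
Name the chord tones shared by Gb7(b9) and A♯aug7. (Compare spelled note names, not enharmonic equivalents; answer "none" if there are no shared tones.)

none

Gb7(b9) = Gb, Bb, Db, Fb, Abb.
A♯aug7 = A#, C##, E##, G#.
Shared: none.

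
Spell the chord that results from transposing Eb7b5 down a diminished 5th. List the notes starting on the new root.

Eb down a diminished 5th → A. New chord: A dominant seventh flat five.
A — root
C# — major 3rd
Eb — diminished 5th
G — minor 7th

A, C#, Eb, G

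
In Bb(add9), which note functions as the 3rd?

Root of Bb(add9) = Bb. The 3rd is a major 3rd: Bb up a major 3rd → D.

D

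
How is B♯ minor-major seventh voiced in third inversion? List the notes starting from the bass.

A-double-sharp, B-sharp, D-sharp, F-double-sharp

In root position, B♯ minor-major seventh is B-sharp–D-sharp–F-double-sharp–A-double-sharp.
Third inversion puts the seventh (A-double-sharp) in the bass.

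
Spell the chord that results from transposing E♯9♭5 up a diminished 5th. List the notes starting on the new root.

B D# F A C#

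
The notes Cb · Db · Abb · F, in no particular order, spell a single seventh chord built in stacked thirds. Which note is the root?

Stacking in thirds gives Db – F – Abb – Cb, so Db is the root — Db dominant seventh flat five.

Db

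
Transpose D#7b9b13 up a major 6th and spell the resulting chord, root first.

A major 6th up from D# is B#, so the new chord is B# dominant seventh flat nine flat thirteen.
- root: B#
- major 3rd: D##
- perfect 5th: F##
- minor 7th: A#
- minor 9th: C#
- minor 13th: G#

B#, D##, F##, A#, C#, G#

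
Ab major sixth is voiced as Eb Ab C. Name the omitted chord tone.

F

The full Ab major sixth chord is Ab, C, Eb, F.
Comparing with the voicing, the major 6th (6th) — F — is absent.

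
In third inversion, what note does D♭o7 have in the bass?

C𝄫

D♭o7 in root position is D♭–F♭–A𝄫–C𝄫.
Third inversion places the seventh in the bass, which is C𝄫.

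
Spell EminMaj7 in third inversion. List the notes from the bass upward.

EminMaj7 = E–G–B–D#; third inversion → seventh (D#) lowest.

D# – E – G – B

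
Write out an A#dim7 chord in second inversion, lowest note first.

E  G  A#  C#

In root position, A#dim7 is A#–C#–E–G.
Second inversion puts the fifth (E) in the bass.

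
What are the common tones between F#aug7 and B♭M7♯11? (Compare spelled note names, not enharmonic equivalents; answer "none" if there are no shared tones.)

F#aug7 = F#, A#, C##, E.
B♭M7♯11 = Bb, D, F, A, E.
Shared: E.

E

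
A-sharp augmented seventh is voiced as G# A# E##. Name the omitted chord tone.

C##

A-sharp augmented seventh = A#, C##, E##, G#. The voicing lacks the 3rd (major 3rd), C##.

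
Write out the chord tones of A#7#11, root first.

A♯  C𝄪  E♯  G♯  D𝄪

Root A♯, quality dominant seventh sharp eleven:
Root: A♯
Major 3rd (3rd): C𝄪
Perfect 5th (5th): E♯
Minor 7th (7th): G♯
Augmented 11th (11th): D𝄪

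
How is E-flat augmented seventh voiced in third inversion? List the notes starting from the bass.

D♭ E♭ G B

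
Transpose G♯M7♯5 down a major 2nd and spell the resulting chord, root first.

F♯  A♯  C𝄪  E♯

G♯ down a major 2nd → F♯. New chord: F♯ augmented major seventh.
F♯ — root
A♯ — major 3rd
C𝄪 — augmented 5th
E♯ — major 7th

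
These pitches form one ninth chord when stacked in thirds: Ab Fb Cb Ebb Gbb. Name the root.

Stacking in thirds gives Fb – Ab – Cb – Ebb – Gbb, so Fb is the root — Fb dominant seventh flat nine.

Fb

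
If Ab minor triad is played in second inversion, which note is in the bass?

Eb

Ab minor triad in root position is Ab–Cb–Eb.
Second inversion places the fifth in the bass, which is Eb.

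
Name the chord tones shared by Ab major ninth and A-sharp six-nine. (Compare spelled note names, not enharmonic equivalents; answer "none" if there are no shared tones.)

none

Ab major ninth: A-flat C E-flat G B-flat
A-sharp six-nine: A-sharp C-double-sharp E-sharp F-double-sharp B-sharp
Common to both → none.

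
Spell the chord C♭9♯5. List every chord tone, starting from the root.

Cb Eb G Bbb Db

Root Cb, quality dominant ninth sharp five:
Cb — root
Eb — major 3rd
G — augmented 5th
Bbb — minor 7th
Db — major 9th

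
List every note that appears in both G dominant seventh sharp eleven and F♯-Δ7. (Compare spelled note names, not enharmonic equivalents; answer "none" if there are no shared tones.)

C♯

G dominant seventh sharp eleven: G B D F C♯
F♯-Δ7: F♯ A C♯ E♯
Common to both → C♯.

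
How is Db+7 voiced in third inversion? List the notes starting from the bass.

Db+7 = Db–F–A–Cb; third inversion → seventh (Cb) lowest.

Cb, Db, F, A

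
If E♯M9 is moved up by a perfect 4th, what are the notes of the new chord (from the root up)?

A#  C##  E#  G##  B#

Transposed root: E# → A# (perfect 4th up). So we spell A# major ninth:
- root: A#
- major 3rd: C##
- perfect 5th: E#
- major 7th: G##
- major 9th: B#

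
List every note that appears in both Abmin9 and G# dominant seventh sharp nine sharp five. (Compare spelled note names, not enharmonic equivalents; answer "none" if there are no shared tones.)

none

Abmin9 = Ab, Cb, Eb, Gb, Bb.
G# dominant seventh sharp nine sharp five = G#, B#, D##, F#, A##.
Shared: none.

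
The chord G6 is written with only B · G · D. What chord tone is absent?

E

G6 = G, B, D, E. The voicing lacks the 6th (major 6th), E.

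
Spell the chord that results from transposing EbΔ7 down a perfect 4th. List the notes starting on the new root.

A perfect 4th down from Eb is Bb, so the new chord is Bb major seventh.
Bb — root
D — major 3rd
F — perfect 5th
A — major 7th

Bb  D  F  A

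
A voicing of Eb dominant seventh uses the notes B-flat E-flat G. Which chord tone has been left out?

D-flat

Eb dominant seventh = E-flat, G, B-flat, D-flat. The voicing lacks the 7th (minor 7th), D-flat.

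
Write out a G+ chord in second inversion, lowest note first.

In root position, G+ is G–B–D♯.
Second inversion puts the fifth (D♯) in the bass.

D♯ – G – B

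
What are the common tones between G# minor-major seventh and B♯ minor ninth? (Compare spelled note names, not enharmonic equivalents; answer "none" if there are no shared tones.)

G# minor-major seventh: G# B D# F##
B♯ minor ninth: B# D# F## A# C##
Common to both → D#, F##.

D#, F##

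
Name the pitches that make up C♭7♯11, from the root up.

Cb Eb Gb Bbb F

C♭7♯11: dominant seventh sharp eleven on Cb.
Root: Cb
Major 3rd (3rd): Eb
Perfect 5th (5th): Gb
Minor 7th (7th): Bbb
Augmented 11th (11th): F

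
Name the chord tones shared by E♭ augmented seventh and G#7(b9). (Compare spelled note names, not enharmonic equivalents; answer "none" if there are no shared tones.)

E♭ augmented seventh = E♭, G, B, D♭.
G#7(b9) = G♯, B♯, D♯, F♯, A.
Shared: none.

none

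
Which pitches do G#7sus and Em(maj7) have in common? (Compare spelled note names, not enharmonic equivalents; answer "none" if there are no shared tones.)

G#7sus: G# C# D# F#
Em(maj7): E G B D#
Common to both → D#.

D#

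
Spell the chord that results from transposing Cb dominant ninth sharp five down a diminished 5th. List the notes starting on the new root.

A diminished 5th down from C♭ is F, so the new chord is F dominant ninth sharp five.
- root: F
- major 3rd: A
- augmented 5th: C♯
- minor 7th: E♭
- major 9th: G

F, A, C♯, E♭, G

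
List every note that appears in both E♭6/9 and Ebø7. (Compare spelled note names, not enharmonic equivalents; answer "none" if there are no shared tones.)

Eb

E♭6/9 = Eb, G, Bb, C, F.
Ebø7 = Eb, Gb, Bbb, Db.
Shared: Eb.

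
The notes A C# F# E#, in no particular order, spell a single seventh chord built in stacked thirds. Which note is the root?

Arranged so that each adjacent pair is a third by letter name: F# – A – C# – E#.
The bottom of that stack, F#, is the root (this is F# minor-major seventh).

F#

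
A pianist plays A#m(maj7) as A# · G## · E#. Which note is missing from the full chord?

C#

A#m(maj7) = A#, C#, E#, G##. The voicing lacks the 3rd (minor 3rd), C#.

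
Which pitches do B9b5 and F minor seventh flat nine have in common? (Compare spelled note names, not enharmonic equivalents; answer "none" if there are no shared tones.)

F

B9b5 = B, D#, F, A, C#.
F minor seventh flat nine = F, Ab, C, Eb, Gb.
Shared: F.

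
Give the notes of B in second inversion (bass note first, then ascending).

F# B D#

B = B–D#–F#; second inversion → fifth (F#) lowest.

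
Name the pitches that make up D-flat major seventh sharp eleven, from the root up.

D-flat major seventh sharp eleven is a major seventh sharp eleven built on Db.
- root: Db
- major 3rd: F
- perfect 5th: Ab
- major 7th: C
- augmented 11th: G

Db, F, Ab, C, G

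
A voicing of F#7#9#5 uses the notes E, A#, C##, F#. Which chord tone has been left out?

G##

F#7#9#5 = F#, A#, C##, E, G##. The voicing lacks the 9th (augmented 9th), G##.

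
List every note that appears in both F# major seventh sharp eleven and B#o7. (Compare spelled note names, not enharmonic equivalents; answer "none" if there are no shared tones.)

F# major seventh sharp eleven: F# A# C# E# B#
B#o7: B# D# F# A
Common to both → F#, B#.

F# – B#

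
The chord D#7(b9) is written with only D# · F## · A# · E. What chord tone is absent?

C#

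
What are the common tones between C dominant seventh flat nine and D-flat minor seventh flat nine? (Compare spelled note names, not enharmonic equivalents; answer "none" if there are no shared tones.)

D-flat

C dominant seventh flat nine: C E G B-flat D-flat
D-flat minor seventh flat nine: D-flat F-flat A-flat C-flat E-double-flat
Common to both → D-flat.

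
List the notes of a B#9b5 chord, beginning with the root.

B#, D##, F#, A#, C##

Root B#, quality dominant ninth flat five:
- root: B#
- major 3rd: D##
- diminished 5th: F#
- minor 7th: A#
- major 9th: C##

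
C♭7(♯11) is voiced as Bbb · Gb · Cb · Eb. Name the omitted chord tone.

F

C♭7(♯11) = Cb, Eb, Gb, Bbb, F. The voicing lacks the 11th (augmented 11th), F.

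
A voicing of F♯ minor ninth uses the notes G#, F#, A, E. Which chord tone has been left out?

C#

F♯ minor ninth = F#, A, C#, E, G#. The voicing lacks the 5th (perfect 5th), C#.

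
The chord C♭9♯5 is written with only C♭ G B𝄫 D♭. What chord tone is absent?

C♭9♯5 = C♭, E♭, G, B𝄫, D♭. The voicing lacks the 3rd (major 3rd), E♭.

E♭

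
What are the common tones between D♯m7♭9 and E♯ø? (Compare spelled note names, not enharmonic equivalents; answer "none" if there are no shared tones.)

D♯m7♭9: D# F# A# C# E
E♯ø: E# G# B D#
Common to both → D#.

D#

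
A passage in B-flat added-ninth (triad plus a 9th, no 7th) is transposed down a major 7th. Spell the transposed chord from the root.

A major 7th down from B-flat is C-flat, so the new chord is C-flat added-ninth.
C-flat — root
E-flat — major 3rd
G-flat — perfect 5th
D-flat — major 9th

C-flat, E-flat, G-flat, D-flat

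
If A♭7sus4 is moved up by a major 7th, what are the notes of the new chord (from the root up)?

A major 7th up from Ab is G, so the new chord is G dominant seventh suspended fourth.
root → G
4th (perfect 4th) → C
5th (perfect 5th) → D
7th (minor 7th) → F

G, C, D, F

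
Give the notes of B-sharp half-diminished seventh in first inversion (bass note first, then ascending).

In root position, B-sharp half-diminished seventh is B#–D#–F#–A#.
First inversion puts the third (D#) in the bass.

D#, F#, A#, B#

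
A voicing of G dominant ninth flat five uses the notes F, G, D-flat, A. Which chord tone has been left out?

B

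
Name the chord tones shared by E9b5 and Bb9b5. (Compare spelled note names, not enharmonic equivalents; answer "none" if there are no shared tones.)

E9b5: E G# Bb D F#
Bb9b5: Bb D Fb Ab C
Common to both → Bb, D.

Bb D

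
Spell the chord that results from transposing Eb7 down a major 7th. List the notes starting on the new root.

Fb Ab Cb Ebb

A major 7th down from Eb is Fb, so the new chord is Fb dominant seventh.
root → Fb
3rd (major 3rd) → Ab
5th (perfect 5th) → Cb
7th (minor 7th) → Ebb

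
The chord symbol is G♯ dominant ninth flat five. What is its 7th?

F-sharp

Root of G♯ dominant ninth flat five = G-sharp. The 7th is a minor 7th: G-sharp up a minor 7th → F-sharp.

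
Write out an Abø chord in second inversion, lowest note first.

Abø = A♭–C♭–E𝄫–G♭; second inversion → fifth (E𝄫) lowest.

E𝄫 – G♭ – A♭ – C♭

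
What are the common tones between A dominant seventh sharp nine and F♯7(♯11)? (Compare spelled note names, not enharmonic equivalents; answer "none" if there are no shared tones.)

C# – E – B#

A dominant seventh sharp nine = A, C#, E, G, B#.
F♯7(♯11) = F#, A#, C#, E, B#.
Shared: C#, E, B#.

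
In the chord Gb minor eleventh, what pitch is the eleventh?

Cb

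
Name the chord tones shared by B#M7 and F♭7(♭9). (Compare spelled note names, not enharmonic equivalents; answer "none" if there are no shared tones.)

B#M7: B# D## F## A##
F♭7(♭9): Fb Ab Cb Ebb Gbb
Common to both → none.

none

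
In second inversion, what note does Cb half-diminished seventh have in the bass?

Gbb

Cb half-diminished seventh = Cb–Ebb–Gbb–Bbb. Second inversion → fifth in the bass = Gbb.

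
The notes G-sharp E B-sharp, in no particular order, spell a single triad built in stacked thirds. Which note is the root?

E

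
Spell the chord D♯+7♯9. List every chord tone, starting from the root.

D♯+7♯9 is a dominant seventh sharp nine sharp five built on D#.
Root: D#
Major 3rd (3rd): F##
Augmented 5th (5th): A##
Minor 7th (7th): C#
Augmented 9th (9th): E##

D# – F## – A## – C# – E##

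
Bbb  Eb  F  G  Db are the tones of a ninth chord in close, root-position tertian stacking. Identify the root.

Eb

Arranged so that each adjacent pair is a third by letter name: Eb – G – Bbb – Db – F.
The bottom of that stack, Eb, is the root (this is Eb dominant ninth flat five).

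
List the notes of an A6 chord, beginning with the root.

A  C#  E  F#

A6: major sixth on A.
root → A
3rd (major 3rd) → C#
5th (perfect 5th) → E
6th (major 6th) → F#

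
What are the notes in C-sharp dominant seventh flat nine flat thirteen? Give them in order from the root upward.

C-sharp dominant seventh flat nine flat thirteen: dominant seventh flat nine flat thirteen on C-sharp.
root → C-sharp
3rd (major 3rd) → E-sharp
5th (perfect 5th) → G-sharp
7th (minor 7th) → B
9th (minor 9th) → D
13th (minor 13th) → A

C-sharp – E-sharp – G-sharp – B – D – A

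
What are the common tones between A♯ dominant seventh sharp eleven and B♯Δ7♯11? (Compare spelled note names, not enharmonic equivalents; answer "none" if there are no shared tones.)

D##

A♯ dominant seventh sharp eleven: A# C## E# G# D##
B♯Δ7♯11: B# D## F## A## E##
Common to both → D##.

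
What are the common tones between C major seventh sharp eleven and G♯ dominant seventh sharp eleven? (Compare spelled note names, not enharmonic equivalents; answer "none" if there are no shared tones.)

C major seventh sharp eleven: C E G B F-sharp
G♯ dominant seventh sharp eleven: G-sharp B-sharp D-sharp F-sharp C-double-sharp
Common to both → F-sharp.

F-sharp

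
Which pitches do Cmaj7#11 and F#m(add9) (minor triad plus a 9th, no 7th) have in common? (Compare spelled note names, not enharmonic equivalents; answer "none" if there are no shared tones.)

F#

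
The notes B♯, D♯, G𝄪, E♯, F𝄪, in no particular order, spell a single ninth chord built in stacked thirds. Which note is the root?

Arranged so that each adjacent pair is a third by letter name: E♯ – G𝄪 – B♯ – D♯ – F𝄪.
The bottom of that stack, E♯, is the root (this is E♯ dominant ninth).

E♯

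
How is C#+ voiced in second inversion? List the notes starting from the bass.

G##  C#  E#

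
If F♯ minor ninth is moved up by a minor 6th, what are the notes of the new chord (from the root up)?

D, F, A, C, E

F-sharp up a minor 6th → D. New chord: D minor ninth.
D — root
F — minor 3rd
A — perfect 5th
C — minor 7th
E — major 9th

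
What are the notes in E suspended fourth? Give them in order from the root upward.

E suspended fourth is a suspended fourth built on E.
Root: E
Perfect 4th (4th): A
Perfect 5th (5th): B

E, A, B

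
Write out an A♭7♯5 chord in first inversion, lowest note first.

In root position, A♭7♯5 is A♭–C–E–G♭.
First inversion puts the third (C) in the bass.

C  E  G♭  A♭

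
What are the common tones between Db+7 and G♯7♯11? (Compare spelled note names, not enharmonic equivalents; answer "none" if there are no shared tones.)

Db+7: Db F A Cb
G♯7♯11: G# B# D# F# C##
Common to both → none.

none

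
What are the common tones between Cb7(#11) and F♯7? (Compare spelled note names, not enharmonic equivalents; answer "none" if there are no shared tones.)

none

Cb7(#11) = Cb, Eb, Gb, Bbb, F.
F♯7 = F#, A#, C#, E.
Shared: none.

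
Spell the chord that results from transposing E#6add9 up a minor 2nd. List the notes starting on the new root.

F#, A#, C#, D#, G#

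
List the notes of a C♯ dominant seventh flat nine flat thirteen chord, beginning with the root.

C♯ dominant seventh flat nine flat thirteen: dominant seventh flat nine flat thirteen on C-sharp.
C-sharp — root
E-sharp — major 3rd
G-sharp — perfect 5th
B — minor 7th
D — minor 9th
A — minor 13th

C-sharp, E-sharp, G-sharp, B, D, A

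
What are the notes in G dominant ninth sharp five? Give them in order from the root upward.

G dominant ninth sharp five is a dominant ninth sharp five built on G.
- root: G
- major 3rd: B
- augmented 5th: D#
- minor 7th: F
- major 9th: A

G, B, D#, F, A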